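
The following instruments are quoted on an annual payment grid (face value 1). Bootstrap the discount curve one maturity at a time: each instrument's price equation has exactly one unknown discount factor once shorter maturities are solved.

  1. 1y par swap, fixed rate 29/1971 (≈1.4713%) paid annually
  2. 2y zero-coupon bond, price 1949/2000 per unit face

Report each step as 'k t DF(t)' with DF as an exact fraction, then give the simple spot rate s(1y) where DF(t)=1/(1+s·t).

step 1 [1y] swap r/1=29/1971: DF=(1 − 29/1971·(0))/(1+29/1971) = 1971/2000 ≈ 0.985500
step 2 [2y] zero: DF = P = 1949/2000 ≈ 0.974500

1 1 1971/2000
2 2 1949/2000
s(1y) = (1/(1971/2000) − 1)/(1) = 29/1971 ≈ 1.4713%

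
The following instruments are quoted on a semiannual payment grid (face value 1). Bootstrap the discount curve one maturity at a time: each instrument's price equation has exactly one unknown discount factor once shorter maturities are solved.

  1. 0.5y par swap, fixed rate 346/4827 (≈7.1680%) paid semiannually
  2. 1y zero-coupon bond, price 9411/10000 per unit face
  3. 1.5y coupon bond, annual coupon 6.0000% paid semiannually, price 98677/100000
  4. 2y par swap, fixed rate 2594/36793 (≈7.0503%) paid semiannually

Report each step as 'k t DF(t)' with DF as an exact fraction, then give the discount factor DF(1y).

1 1/2 4827/5000
2 1 9411/10000
3 3/2 361/400
4 2 8703/10000
DF(1y) = 9411/10000 ≈ 0.941100

step 1 [0.5y] swap r/2=173/4827: DF=(1 − 173/4827·(0))/(1+173/4827) = 4827/5000 ≈ 0.965400
step 2 [1y] zero: DF = P = 9411/10000 ≈ 0.941100
step 3 [1.5y] bond c/2=3/100: DF=(98677/100000 − 3/100·(0.965400+0.941100))/(1+3/100) = 361/400 ≈ 0.902500
step 4 [2y] swap r/2=1297/36793: DF=(1 − 1297/36793·(0.965400+0.941100+0.902500))/(1+1297/36793) = 8703/10000 ≈ 0.870300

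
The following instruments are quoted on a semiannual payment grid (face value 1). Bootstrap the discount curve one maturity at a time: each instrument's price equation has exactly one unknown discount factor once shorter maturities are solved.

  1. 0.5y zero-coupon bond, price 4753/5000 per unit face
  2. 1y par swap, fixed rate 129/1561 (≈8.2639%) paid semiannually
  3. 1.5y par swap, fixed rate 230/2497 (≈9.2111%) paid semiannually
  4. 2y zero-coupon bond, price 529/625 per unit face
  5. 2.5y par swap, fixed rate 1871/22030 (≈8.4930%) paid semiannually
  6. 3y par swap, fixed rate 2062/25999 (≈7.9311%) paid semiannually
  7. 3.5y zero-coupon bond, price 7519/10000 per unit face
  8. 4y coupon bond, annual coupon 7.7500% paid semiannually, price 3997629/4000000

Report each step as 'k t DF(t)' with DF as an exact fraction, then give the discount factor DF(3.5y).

step 1 [0.5y] zero: DF = P = 4753/5000 ≈ 0.950600
step 2 [1y] swap r/2=129/3122: DF=(1 − 129/3122·(0.950600))/(1+129/3122) = 4613/5000 ≈ 0.922600
step 3 [1.5y] swap r/2=115/2497: DF=(1 − 115/2497·(0.950600+0.922600))/(1+115/2497) = 1747/2000 ≈ 0.873500
step 4 [2y] zero: DF = P = 529/625 ≈ 0.846400
step 5 [2.5y] swap r/2=1871/44060: DF=(1 − 1871/44060·(0.950600+0.922600+0.873500+0.846400))/(1+1871/44060) = 8129/10000 ≈ 0.812900
step 6 [3y] swap r/2=1031/25999: DF=(1 − 1031/25999·(0.950600+0.922600+0.873500+0.846400+0.812900))/(1+1031/25999) = 3969/5000 ≈ 0.793800
step 7 [3.5y] zero: DF = P = 7519/10000 ≈ 0.751900
step 8 [4y] bond c/2=31/800: DF=(3997629/4000000 − 31/800·(0.950600+0.922600+0.873500+0.846400+0.812900+0.793800+0.751900))/(1+31/800) = 7401/10000 ≈ 0.740100

1 1/2 4753/5000
2 1 4613/5000
3 3/2 1747/2000
4 2 529/625
5 5/2 8129/10000
6 3 3969/5000
7 7/2 7519/10000
8 4 7401/10000
DF(3.5y) = 7519/10000 ≈ 0.751900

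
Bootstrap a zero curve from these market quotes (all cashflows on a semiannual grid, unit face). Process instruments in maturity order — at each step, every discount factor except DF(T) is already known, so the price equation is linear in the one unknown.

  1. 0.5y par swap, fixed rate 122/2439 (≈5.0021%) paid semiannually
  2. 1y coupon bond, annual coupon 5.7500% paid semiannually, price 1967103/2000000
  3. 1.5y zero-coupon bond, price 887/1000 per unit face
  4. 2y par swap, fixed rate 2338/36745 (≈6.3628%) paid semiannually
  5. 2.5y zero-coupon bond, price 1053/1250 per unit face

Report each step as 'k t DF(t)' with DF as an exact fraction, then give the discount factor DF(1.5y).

step 1 [0.5y] swap r/2=61/2439: DF=(1 − 61/2439·(0))/(1+61/2439) = 2439/2500 ≈ 0.975600
step 2 [1y] bond c/2=23/800: DF=(1967103/2000000 − 23/800·(0.975600))/(1+23/800) = 1161/1250 ≈ 0.928800
step 3 [1.5y] zero: DF = P = 887/1000 ≈ 0.887000
step 4 [2y] swap r/2=1169/36745: DF=(1 − 1169/36745·(0.975600+0.928800+0.887000))/(1+1169/36745) = 8831/10000 ≈ 0.883100
step 5 [2.5y] zero: DF = P = 1053/1250 ≈ 0.842400

1 1/2 2439/2500
2 1 1161/1250
3 3/2 887/1000
4 2 8831/10000
5 5/2 1053/1250
DF(1.5y) = 887/1000 ≈ 0.887000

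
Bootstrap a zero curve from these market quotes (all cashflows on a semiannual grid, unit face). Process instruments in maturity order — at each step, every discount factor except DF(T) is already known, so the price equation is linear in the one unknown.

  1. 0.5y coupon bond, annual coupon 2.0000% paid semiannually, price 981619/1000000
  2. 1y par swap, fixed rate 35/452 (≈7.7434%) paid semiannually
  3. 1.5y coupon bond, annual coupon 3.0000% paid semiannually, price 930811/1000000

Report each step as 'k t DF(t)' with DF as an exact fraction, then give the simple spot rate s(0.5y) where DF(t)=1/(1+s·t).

step 1 [0.5y] bond c/2=1/100: DF=(981619/1000000 − 1/100·(0))/(1+1/100) = 9719/10000 ≈ 0.971900
step 2 [1y] swap r/2=35/904: DF=(1 − 35/904·(0.971900))/(1+35/904) = 1853/2000 ≈ 0.926500
step 3 [1.5y] bond c/2=3/200: DF=(930811/1000000 − 3/200·(0.971900+0.926500))/(1+3/200) = 889/1000 ≈ 0.889000

1 1/2 9719/10000
2 1 1853/2000
3 3/2 889/1000
s(0.5y) = (1/(9719/10000) − 1)/(1/2) = 562/9719 ≈ 5.7825%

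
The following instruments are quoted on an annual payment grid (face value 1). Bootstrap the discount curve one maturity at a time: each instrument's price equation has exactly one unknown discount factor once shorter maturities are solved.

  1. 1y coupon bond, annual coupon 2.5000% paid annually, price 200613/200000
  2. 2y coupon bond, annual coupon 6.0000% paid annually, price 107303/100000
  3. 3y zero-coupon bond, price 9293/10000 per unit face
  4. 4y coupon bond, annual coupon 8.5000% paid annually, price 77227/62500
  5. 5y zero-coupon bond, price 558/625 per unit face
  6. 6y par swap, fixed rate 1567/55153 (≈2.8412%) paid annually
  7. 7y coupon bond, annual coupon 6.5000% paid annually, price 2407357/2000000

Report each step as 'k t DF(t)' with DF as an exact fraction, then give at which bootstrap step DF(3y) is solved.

step 1 [1y] bond c/1=1/40: DF=(200613/200000 − 1/40·(0))/(1+1/40) = 4893/5000 ≈ 0.978600
step 2 [2y] bond c/1=3/50: DF=(107303/100000 − 3/50·(0.978600))/(1+3/50) = 9569/10000 ≈ 0.956900
step 3 [3y] zero: DF = P = 9293/10000 ≈ 0.929300
step 4 [4y] bond c/1=17/200: DF=(77227/62500 − 17/200·(0.978600+0.956900+0.929300))/(1+17/200) = 1143/1250 ≈ 0.914400
step 5 [5y] zero: DF = P = 558/625 ≈ 0.892800
step 6 [6y] swap r/1=1567/55153: DF=(1 − 1567/55153·(0.978600+0.956900+0.929300+0.914400+0.892800))/(1+1567/55153) = 8433/10000 ≈ 0.843300
step 7 [7y] bond c/1=13/200: DF=(2407357/2000000 − 13/200·(0.978600+0.956900+0.929300+0.914400+0.892800+0.843300))/(1+13/200) = 496/625 ≈ 0.793600

1 1 4893/5000
2 2 9569/10000
3 3 9293/10000
4 4 1143/1250
5 5 558/625
6 6 8433/10000
7 7 496/625
DF(3y) is solved at step 3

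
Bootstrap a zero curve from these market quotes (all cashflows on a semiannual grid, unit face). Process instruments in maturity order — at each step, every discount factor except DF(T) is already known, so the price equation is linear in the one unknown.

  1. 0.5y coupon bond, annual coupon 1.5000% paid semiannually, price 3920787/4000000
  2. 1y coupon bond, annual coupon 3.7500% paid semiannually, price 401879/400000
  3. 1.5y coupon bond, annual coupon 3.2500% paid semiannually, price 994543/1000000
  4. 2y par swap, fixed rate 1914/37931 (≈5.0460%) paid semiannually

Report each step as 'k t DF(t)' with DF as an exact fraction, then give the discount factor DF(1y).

1 1/2 9729/10000
2 1 9683/10000
3 3/2 2369/2500
4 2 9043/10000
DF(1y) = 9683/10000 ≈ 0.968300

step 1 [0.5y] bond c/2=3/400: DF=(3920787/4000000 − 3/400·(0))/(1+3/400) = 9729/10000 ≈ 0.972900
step 2 [1y] bond c/2=3/160: DF=(401879/400000 − 3/160·(0.972900))/(1+3/160) = 9683/10000 ≈ 0.968300
step 3 [1.5y] bond c/2=13/800: DF=(994543/1000000 − 13/800·(0.972900+0.968300))/(1+13/800) = 2369/2500 ≈ 0.947600
step 4 [2y] swap r/2=957/37931: DF=(1 − 957/37931·(0.972900+0.968300+0.947600))/(1+957/37931) = 9043/10000 ≈ 0.904300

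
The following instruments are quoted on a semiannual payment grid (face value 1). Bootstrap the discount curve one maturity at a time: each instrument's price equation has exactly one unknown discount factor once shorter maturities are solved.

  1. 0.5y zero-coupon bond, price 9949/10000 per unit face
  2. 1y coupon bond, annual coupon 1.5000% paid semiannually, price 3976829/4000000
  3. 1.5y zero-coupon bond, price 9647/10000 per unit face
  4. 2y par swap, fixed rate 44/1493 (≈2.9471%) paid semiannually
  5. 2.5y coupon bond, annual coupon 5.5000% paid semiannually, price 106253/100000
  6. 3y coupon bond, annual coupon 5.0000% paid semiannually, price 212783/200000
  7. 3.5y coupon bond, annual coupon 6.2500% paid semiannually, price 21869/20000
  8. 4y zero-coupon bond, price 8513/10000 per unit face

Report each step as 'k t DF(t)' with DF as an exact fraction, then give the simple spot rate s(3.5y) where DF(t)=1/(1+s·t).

1 1/2 9949/10000
2 1 4897/5000
3 3/2 9647/10000
4 2 2357/2500
5 5/2 4651/5000
6 3 4603/5000
7 7/2 4433/5000
8 4 8513/10000
s(3.5y) = (1/(4433/5000) − 1)/(7/2) = 162/4433 ≈ 3.6544%

step 1 [0.5y] zero: DF = P = 9949/10000 ≈ 0.994900
step 2 [1y] bond c/2=3/400: DF=(3976829/4000000 − 3/400·(0.994900))/(1+3/400) = 4897/5000 ≈ 0.979400
step 3 [1.5y] zero: DF = P = 9647/10000 ≈ 0.964700
step 4 [2y] swap r/2=22/1493: DF=(1 − 22/1493·(0.994900+0.979400+0.964700))/(1+22/1493) = 2357/2500 ≈ 0.942800
step 5 [2.5y] bond c/2=11/400: DF=(106253/100000 − 11/400·(0.994900+0.979400+0.964700+0.942800))/(1+11/400) = 4651/5000 ≈ 0.930200
step 6 [3y] bond c/2=1/40: DF=(212783/200000 − 1/40·(0.994900+0.979400+0.964700+0.942800+0.930200))/(1+1/40) = 4603/5000 ≈ 0.920600
step 7 [3.5y] bond c/2=1/32: DF=(21869/20000 − 1/32·(0.994900+0.979400+0.964700+0.942800+0.930200+0.920600))/(1+1/32) = 4433/5000 ≈ 0.886600
step 8 [4y] zero: DF = P = 8513/10000 ≈ 0.851300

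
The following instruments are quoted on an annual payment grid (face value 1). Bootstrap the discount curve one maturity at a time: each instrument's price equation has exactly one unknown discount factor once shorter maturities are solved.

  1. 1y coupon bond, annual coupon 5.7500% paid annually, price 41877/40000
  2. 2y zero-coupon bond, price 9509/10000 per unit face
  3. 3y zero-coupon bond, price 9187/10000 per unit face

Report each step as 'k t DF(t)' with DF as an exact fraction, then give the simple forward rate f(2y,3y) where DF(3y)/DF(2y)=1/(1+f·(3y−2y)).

1 1 99/100
2 2 9509/10000
3 3 9187/10000
f(2y,3y) = ((9509/10000)/(9187/10000) − 1)/(1) = 322/9187 ≈ 3.5050%

step 1 [1y] bond c/1=23/400: DF=(41877/40000 − 23/400·(0))/(1+23/400) = 99/100 ≈ 0.990000
step 2 [2y] zero: DF = P = 9509/10000 ≈ 0.950900
step 3 [3y] zero: DF = P = 9187/10000 ≈ 0.918700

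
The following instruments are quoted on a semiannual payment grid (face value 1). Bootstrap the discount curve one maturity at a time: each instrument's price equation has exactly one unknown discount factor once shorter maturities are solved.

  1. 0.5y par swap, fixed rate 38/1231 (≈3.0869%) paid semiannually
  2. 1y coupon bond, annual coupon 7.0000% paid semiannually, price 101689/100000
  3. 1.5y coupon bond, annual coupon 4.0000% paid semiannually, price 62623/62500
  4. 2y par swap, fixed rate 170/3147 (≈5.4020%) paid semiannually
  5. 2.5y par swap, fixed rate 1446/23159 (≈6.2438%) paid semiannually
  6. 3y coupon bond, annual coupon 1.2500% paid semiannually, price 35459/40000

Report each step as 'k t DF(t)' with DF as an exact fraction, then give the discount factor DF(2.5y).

step 1 [0.5y] swap r/2=19/1231: DF=(1 − 19/1231·(0))/(1+19/1231) = 1231/1250 ≈ 0.984800
step 2 [1y] bond c/2=7/200: DF=(101689/100000 − 7/200·(0.984800))/(1+7/200) = 2373/2500 ≈ 0.949200
step 3 [1.5y] bond c/2=1/50: DF=(62623/62500 − 1/50·(0.984800+0.949200))/(1+1/50) = 2361/2500 ≈ 0.944400
step 4 [2y] swap r/2=85/3147: DF=(1 − 85/3147·(0.984800+0.949200+0.944400))/(1+85/3147) = 449/500 ≈ 0.898000
step 5 [2.5y] swap r/2=723/23159: DF=(1 − 723/23159·(0.984800+0.949200+0.944400+0.898000))/(1+723/23159) = 4277/5000 ≈ 0.855400
step 6 [3y] bond c/2=1/160: DF=(35459/40000 − 1/160·(0.984800+0.949200+0.944400+0.898000+0.855400))/(1+1/160) = 4261/5000 ≈ 0.852200

1 1/2 1231/1250
2 1 2373/2500
3 3/2 2361/2500
4 2 449/500
5 5/2 4277/5000
6 3 4261/5000
DF(2.5y) = 4277/5000 ≈ 0.855400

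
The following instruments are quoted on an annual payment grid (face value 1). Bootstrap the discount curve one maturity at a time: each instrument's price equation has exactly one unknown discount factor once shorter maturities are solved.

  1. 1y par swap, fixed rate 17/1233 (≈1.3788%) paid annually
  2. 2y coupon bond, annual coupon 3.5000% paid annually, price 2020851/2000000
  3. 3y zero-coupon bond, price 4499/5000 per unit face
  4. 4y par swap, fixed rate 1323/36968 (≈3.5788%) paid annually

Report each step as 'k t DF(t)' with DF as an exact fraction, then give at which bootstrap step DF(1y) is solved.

1 1 1233/1250
2 2 9429/10000
3 3 4499/5000
4 4 8677/10000
DF(1y) is solved at step 1

step 1 [1y] swap r/1=17/1233: DF=(1 − 17/1233·(0))/(1+17/1233) = 1233/1250 ≈ 0.986400
step 2 [2y] bond c/1=7/200: DF=(2020851/2000000 − 7/200·(0.986400))/(1+7/200) = 9429/10000 ≈ 0.942900
step 3 [3y] zero: DF = P = 4499/5000 ≈ 0.899800
step 4 [4y] swap r/1=1323/36968: DF=(1 − 1323/36968·(0.986400+0.942900+0.899800))/(1+1323/36968) = 8677/10000 ≈ 0.867700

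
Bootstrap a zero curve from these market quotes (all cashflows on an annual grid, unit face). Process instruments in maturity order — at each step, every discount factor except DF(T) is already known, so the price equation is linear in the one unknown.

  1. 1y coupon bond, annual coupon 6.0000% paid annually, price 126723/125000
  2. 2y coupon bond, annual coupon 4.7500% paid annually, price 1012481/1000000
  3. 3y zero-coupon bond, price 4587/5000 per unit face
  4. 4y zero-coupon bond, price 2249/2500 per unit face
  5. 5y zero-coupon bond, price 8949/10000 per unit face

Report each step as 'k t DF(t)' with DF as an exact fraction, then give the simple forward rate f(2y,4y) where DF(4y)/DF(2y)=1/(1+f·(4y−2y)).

1 1 2391/2500
2 2 577/625
3 3 4587/5000
4 4 2249/2500
5 5 8949/10000
f(2y,4y) = ((577/625)/(2249/2500) − 1)/(2) = 59/4498 ≈ 1.3117%

step 1 [1y] bond c/1=3/50: DF=(126723/125000 − 3/50·(0))/(1+3/50) = 2391/2500 ≈ 0.956400
step 2 [2y] bond c/1=19/400: DF=(1012481/1000000 − 19/400·(0.956400))/(1+19/400) = 577/625 ≈ 0.923200
step 3 [3y] zero: DF = P = 4587/5000 ≈ 0.917400
step 4 [4y] zero: DF = P = 2249/2500 ≈ 0.899600
step 5 [5y] zero: DF = P = 8949/10000 ≈ 0.894900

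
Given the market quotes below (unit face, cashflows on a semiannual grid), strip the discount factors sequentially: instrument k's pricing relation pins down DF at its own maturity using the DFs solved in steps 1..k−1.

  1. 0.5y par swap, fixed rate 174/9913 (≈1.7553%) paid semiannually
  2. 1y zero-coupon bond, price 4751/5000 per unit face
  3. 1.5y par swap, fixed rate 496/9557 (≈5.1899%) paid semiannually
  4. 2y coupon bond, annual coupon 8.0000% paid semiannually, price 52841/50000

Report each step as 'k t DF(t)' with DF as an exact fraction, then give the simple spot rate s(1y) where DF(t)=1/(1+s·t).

1 1/2 9913/10000
2 1 4751/5000
3 3/2 1157/1250
4 2 9059/10000
s(1y) = (1/(4751/5000) − 1)/(1) = 249/4751 ≈ 5.2410%

step 1 [0.5y] swap r/2=87/9913: DF=(1 − 87/9913·(0))/(1+87/9913) = 9913/10000 ≈ 0.991300
step 2 [1y] zero: DF = P = 4751/5000 ≈ 0.950200
step 3 [1.5y] swap r/2=248/9557: DF=(1 − 248/9557·(0.991300+0.950200))/(1+248/9557) = 1157/1250 ≈ 0.925600
step 4 [2y] bond c/2=1/25: DF=(52841/50000 − 1/25·(0.991300+0.950200+0.925600))/(1+1/25) = 9059/10000 ≈ 0.905900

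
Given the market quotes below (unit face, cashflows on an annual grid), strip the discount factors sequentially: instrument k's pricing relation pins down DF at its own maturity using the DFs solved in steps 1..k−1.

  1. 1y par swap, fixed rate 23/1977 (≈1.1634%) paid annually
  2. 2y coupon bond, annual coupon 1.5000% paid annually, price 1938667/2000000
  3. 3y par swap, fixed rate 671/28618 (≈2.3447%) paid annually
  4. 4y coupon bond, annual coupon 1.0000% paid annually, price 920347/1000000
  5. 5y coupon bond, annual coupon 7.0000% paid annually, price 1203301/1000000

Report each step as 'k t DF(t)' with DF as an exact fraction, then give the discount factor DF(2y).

1 1 1977/2000
2 2 2351/2500
3 3 9329/10000
4 4 8829/10000
5 5 2199/2500
DF(2y) = 2351/2500 ≈ 0.940400

step 1 [1y] swap r/1=23/1977: DF=(1 − 23/1977·(0))/(1+23/1977) = 1977/2000 ≈ 0.988500
step 2 [2y] bond c/1=3/200: DF=(1938667/2000000 − 3/200·(0.988500))/(1+3/200) = 2351/2500 ≈ 0.940400
step 3 [3y] swap r/1=671/28618: DF=(1 − 671/28618·(0.988500+0.940400))/(1+671/28618) = 9329/10000 ≈ 0.932900
step 4 [4y] bond c/1=1/100: DF=(920347/1000000 − 1/100·(0.988500+0.940400+0.932900))/(1+1/100) = 8829/10000 ≈ 0.882900
step 5 [5y] bond c/1=7/100: DF=(1203301/1000000 − 7/100·(0.988500+0.940400+0.932900+0.882900))/(1+7/100) = 2199/2500 ≈ 0.879600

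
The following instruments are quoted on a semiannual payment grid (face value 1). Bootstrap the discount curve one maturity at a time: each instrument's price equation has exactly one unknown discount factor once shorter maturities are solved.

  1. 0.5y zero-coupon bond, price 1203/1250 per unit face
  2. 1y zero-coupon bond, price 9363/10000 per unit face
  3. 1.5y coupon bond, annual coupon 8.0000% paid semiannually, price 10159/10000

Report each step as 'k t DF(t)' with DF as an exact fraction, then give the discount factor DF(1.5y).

1 1/2 1203/1250
2 1 9363/10000
3 3/2 4519/5000
DF(1.5y) = 4519/5000 ≈ 0.903800

step 1 [0.5y] zero: DF = P = 1203/1250 ≈ 0.962400
step 2 [1y] zero: DF = P = 9363/10000 ≈ 0.936300
step 3 [1.5y] bond c/2=1/25: DF=(10159/10000 − 1/25·(0.962400+0.936300))/(1+1/25) = 4519/5000 ≈ 0.903800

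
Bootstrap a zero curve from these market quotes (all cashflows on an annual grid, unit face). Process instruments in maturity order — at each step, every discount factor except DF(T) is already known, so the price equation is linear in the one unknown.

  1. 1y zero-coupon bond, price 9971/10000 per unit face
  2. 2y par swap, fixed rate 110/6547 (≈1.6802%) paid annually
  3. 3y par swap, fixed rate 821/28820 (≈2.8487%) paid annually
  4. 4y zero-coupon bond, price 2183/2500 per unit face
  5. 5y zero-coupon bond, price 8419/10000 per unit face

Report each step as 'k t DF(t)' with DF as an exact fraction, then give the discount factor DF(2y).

step 1 [1y] zero: DF = P = 9971/10000 ≈ 0.997100
step 2 [2y] swap r/1=110/6547: DF=(1 − 110/6547·(0.997100))/(1+110/6547) = 967/1000 ≈ 0.967000
step 3 [3y] swap r/1=821/28820: DF=(1 − 821/28820·(0.997100+0.967000))/(1+821/28820) = 9179/10000 ≈ 0.917900
step 4 [4y] zero: DF = P = 2183/2500 ≈ 0.873200
step 5 [5y] zero: DF = P = 8419/10000 ≈ 0.841900

1 1 9971/10000
2 2 967/1000
3 3 9179/10000
4 4 2183/2500
5 5 8419/10000
DF(2y) = 967/1000 ≈ 0.967000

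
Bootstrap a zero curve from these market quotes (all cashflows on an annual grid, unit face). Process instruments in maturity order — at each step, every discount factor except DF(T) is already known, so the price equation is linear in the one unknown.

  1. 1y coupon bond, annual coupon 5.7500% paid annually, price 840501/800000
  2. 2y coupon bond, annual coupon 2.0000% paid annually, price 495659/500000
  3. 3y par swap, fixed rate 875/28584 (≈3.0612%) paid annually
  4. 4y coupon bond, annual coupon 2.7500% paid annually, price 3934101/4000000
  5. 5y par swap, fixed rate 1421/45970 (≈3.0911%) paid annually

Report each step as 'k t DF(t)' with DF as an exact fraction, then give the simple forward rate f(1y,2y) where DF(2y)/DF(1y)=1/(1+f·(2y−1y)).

step 1 [1y] bond c/1=23/400: DF=(840501/800000 − 23/400·(0))/(1+23/400) = 1987/2000 ≈ 0.993500
step 2 [2y] bond c/1=1/50: DF=(495659/500000 − 1/50·(0.993500))/(1+1/50) = 2381/2500 ≈ 0.952400
step 3 [3y] swap r/1=875/28584: DF=(1 − 875/28584·(0.993500+0.952400))/(1+875/28584) = 73/80 ≈ 0.912500
step 4 [4y] bond c/1=11/400: DF=(3934101/4000000 − 11/400·(0.993500+0.952400+0.912500))/(1+11/400) = 8807/10000 ≈ 0.880700
step 5 [5y] swap r/1=1421/45970: DF=(1 − 1421/45970·(0.993500+0.952400+0.912500+0.880700))/(1+1421/45970) = 8579/10000 ≈ 0.857900

1 1 1987/2000
2 2 2381/2500
3 3 73/80
4 4 8807/10000
5 5 8579/10000
f(1y,2y) = ((1987/2000)/(2381/2500) − 1)/(1) = 411/9524 ≈ 4.3154%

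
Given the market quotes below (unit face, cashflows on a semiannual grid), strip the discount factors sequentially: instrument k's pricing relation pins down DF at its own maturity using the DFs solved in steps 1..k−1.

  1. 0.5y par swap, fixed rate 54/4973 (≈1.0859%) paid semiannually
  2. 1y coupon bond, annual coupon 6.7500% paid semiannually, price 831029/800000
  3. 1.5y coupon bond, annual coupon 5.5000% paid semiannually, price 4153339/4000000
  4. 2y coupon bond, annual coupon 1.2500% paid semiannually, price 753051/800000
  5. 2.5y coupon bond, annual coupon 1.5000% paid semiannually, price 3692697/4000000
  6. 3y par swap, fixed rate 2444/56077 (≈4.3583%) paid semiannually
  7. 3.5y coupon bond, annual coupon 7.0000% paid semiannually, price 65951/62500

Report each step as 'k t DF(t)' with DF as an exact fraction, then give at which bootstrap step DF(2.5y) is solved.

1 1/2 4973/5000
2 1 2431/2500
3 3/2 9579/10000
4 2 9173/10000
5 5/2 8877/10000
6 3 4389/5000
7 7/2 8299/10000
DF(2.5y) is solved at step 5

step 1 [0.5y] swap r/2=27/4973: DF=(1 − 27/4973·(0))/(1+27/4973) = 4973/5000 ≈ 0.994600
step 2 [1y] bond c/2=27/800: DF=(831029/800000 − 27/800·(0.994600))/(1+27/800) = 2431/2500 ≈ 0.972400
step 3 [1.5y] bond c/2=11/400: DF=(4153339/4000000 − 11/400·(0.994600+0.972400))/(1+11/400) = 9579/10000 ≈ 0.957900
step 4 [2y] bond c/2=1/160: DF=(753051/800000 − 1/160·(0.994600+0.972400+0.957900))/(1+1/160) = 9173/10000 ≈ 0.917300
step 5 [2.5y] bond c/2=3/400: DF=(3692697/4000000 − 3/400·(0.994600+0.972400+0.957900+0.917300))/(1+3/400) = 8877/10000 ≈ 0.887700
step 6 [3y] swap r/2=1222/56077: DF=(1 − 1222/56077·(0.994600+0.972400+0.957900+0.917300+0.887700))/(1+1222/56077) = 4389/5000 ≈ 0.877800
step 7 [3.5y] bond c/2=7/200: DF=(65951/62500 − 7/200·(0.994600+0.972400+0.957900+0.917300+0.887700+0.877800))/(1+7/200) = 8299/10000 ≈ 0.829900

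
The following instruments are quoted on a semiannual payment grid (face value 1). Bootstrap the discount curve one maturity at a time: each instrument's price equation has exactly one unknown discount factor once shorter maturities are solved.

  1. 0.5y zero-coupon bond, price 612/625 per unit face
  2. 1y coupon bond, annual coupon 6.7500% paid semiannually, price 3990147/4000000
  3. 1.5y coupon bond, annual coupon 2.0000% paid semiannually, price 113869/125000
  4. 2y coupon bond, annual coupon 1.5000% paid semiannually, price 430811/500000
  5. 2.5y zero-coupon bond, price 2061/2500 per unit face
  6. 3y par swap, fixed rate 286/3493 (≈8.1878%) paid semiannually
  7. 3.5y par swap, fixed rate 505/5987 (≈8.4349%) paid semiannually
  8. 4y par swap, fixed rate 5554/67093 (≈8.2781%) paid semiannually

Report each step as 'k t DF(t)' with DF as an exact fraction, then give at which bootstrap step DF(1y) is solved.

1 1/2 612/625
2 1 933/1000
3 3/2 883/1000
4 2 1043/1250
5 5/2 2061/2500
6 3 1571/2000
7 7/2 299/400
8 4 7223/10000
DF(1y) is solved at step 2

step 1 [0.5y] zero: DF = P = 612/625 ≈ 0.979200
step 2 [1y] bond c/2=27/800: DF=(3990147/4000000 − 27/800·(0.979200))/(1+27/800) = 933/1000 ≈ 0.933000
step 3 [1.5y] bond c/2=1/100: DF=(113869/125000 − 1/100·(0.979200+0.933000))/(1+1/100) = 883/1000 ≈ 0.883000
step 4 [2y] bond c/2=3/400: DF=(430811/500000 − 3/400·(0.979200+0.933000+0.883000))/(1+3/400) = 1043/1250 ≈ 0.834400
step 5 [2.5y] zero: DF = P = 2061/2500 ≈ 0.824400
step 6 [3y] swap r/2=143/3493: DF=(1 − 143/3493·(0.979200+0.933000+0.883000+0.834400+0.824400))/(1+143/3493) = 1571/2000 ≈ 0.785500
step 7 [3.5y] swap r/2=505/11974: DF=(1 − 505/11974·(0.979200+0.933000+0.883000+0.834400+0.824400+0.785500))/(1+505/11974) = 299/400 ≈ 0.747500
step 8 [4y] swap r/2=2777/67093: DF=(1 − 2777/67093·(0.979200+0.933000+0.883000+0.834400+0.824400+0.785500+0.747500))/(1+2777/67093) = 7223/10000 ≈ 0.722300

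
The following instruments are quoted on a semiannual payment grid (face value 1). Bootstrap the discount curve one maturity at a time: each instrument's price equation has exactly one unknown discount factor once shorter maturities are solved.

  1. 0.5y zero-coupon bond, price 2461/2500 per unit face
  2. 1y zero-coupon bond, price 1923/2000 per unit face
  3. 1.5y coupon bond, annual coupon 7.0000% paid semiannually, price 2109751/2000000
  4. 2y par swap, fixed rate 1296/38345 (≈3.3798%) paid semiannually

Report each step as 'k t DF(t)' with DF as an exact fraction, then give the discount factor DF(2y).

1 1/2 2461/2500
2 1 1923/2000
3 3/2 4767/5000
4 2 1169/1250
DF(2y) = 1169/1250 ≈ 0.935200

step 1 [0.5y] zero: DF = P = 2461/2500 ≈ 0.984400
step 2 [1y] zero: DF = P = 1923/2000 ≈ 0.961500
step 3 [1.5y] bond c/2=7/200: DF=(2109751/2000000 − 7/200·(0.984400+0.961500))/(1+7/200) = 4767/5000 ≈ 0.953400
step 4 [2y] swap r/2=648/38345: DF=(1 − 648/38345·(0.984400+0.961500+0.953400))/(1+648/38345) = 1169/1250 ≈ 0.935200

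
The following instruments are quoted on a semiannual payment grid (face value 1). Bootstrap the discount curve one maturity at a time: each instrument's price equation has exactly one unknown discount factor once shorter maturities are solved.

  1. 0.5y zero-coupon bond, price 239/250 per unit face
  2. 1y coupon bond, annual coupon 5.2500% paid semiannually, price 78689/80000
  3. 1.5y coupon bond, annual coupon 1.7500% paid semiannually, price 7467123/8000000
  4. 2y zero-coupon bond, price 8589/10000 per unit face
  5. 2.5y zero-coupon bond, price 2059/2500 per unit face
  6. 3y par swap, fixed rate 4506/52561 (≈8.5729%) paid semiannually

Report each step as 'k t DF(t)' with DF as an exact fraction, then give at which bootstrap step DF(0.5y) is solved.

1 1/2 239/250
2 1 467/500
3 3/2 9089/10000
4 2 8589/10000
5 5/2 2059/2500
6 3 7747/10000
DF(0.5y) is solved at step 1

step 1 [0.5y] zero: DF = P = 239/250 ≈ 0.956000
step 2 [1y] bond c/2=21/800: DF=(78689/80000 − 21/800·(0.956000))/(1+21/800) = 467/500 ≈ 0.934000
step 3 [1.5y] bond c/2=7/800: DF=(7467123/8000000 − 7/800·(0.956000+0.934000))/(1+7/800) = 9089/10000 ≈ 0.908900
step 4 [2y] zero: DF = P = 8589/10000 ≈ 0.858900
step 5 [2.5y] zero: DF = P = 2059/2500 ≈ 0.823600
step 6 [3y] swap r/2=2253/52561: DF=(1 − 2253/52561·(0.956000+0.934000+0.908900+0.858900+0.823600))/(1+2253/52561) = 7747/10000 ≈ 0.774700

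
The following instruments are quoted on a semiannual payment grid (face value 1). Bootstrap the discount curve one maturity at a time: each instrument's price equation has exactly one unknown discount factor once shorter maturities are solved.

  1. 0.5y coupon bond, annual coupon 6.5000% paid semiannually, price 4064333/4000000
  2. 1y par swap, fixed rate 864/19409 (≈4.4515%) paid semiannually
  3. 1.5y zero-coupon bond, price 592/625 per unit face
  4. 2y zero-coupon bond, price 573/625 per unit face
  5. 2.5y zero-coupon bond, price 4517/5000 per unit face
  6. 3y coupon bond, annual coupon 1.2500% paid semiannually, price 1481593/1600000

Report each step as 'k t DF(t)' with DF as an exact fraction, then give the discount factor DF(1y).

1 1/2 9841/10000
2 1 598/625
3 3/2 592/625
4 2 573/625
5 5/2 4517/5000
6 3 891/1000
DF(1y) = 598/625 ≈ 0.956800

step 1 [0.5y] bond c/2=13/400: DF=(4064333/4000000 − 13/400·(0))/(1+13/400) = 9841/10000 ≈ 0.984100
step 2 [1y] swap r/2=432/19409: DF=(1 − 432/19409·(0.984100))/(1+432/19409) = 598/625 ≈ 0.956800
step 3 [1.5y] zero: DF = P = 592/625 ≈ 0.947200
step 4 [2y] zero: DF = P = 573/625 ≈ 0.916800
step 5 [2.5y] zero: DF = P = 4517/5000 ≈ 0.903400
step 6 [3y] bond c/2=1/160: DF=(1481593/1600000 − 1/160·(0.984100+0.956800+0.947200+0.916800+0.903400))/(1+1/160) = 891/1000 ≈ 0.891000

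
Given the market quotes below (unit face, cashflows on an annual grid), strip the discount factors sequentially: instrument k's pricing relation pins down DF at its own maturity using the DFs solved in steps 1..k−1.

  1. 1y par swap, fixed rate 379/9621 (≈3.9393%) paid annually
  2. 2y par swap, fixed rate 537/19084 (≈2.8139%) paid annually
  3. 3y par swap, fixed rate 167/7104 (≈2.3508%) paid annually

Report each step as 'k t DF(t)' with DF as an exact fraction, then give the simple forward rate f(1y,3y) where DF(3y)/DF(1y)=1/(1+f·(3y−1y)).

1 1 9621/10000
2 2 9463/10000
3 3 2333/2500
f(1y,3y) = ((9621/10000)/(2333/2500) − 1)/(2) = 289/18664 ≈ 1.5484%

step 1 [1y] swap r/1=379/9621: DF=(1 − 379/9621·(0))/(1+379/9621) = 9621/10000 ≈ 0.962100
step 2 [2y] swap r/1=537/19084: DF=(1 − 537/19084·(0.962100))/(1+537/19084) = 9463/10000 ≈ 0.946300
step 3 [3y] swap r/1=167/7104: DF=(1 − 167/7104·(0.962100+0.946300))/(1+167/7104) = 2333/2500 ≈ 0.933200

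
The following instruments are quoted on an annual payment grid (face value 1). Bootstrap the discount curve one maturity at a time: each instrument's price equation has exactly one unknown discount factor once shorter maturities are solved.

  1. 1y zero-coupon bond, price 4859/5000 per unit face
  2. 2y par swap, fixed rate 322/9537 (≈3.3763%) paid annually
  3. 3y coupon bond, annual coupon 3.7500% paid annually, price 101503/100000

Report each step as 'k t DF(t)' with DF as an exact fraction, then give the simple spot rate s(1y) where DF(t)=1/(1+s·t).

step 1 [1y] zero: DF = P = 4859/5000 ≈ 0.971800
step 2 [2y] swap r/1=322/9537: DF=(1 − 322/9537·(0.971800))/(1+322/9537) = 2339/2500 ≈ 0.935600
step 3 [3y] bond c/1=3/80: DF=(101503/100000 − 3/80·(0.971800+0.935600))/(1+3/80) = 4547/5000 ≈ 0.909400

1 1 4859/5000
2 2 2339/2500
3 3 4547/5000
s(1y) = (1/(4859/5000) − 1)/(1) = 141/4859 ≈ 2.9018%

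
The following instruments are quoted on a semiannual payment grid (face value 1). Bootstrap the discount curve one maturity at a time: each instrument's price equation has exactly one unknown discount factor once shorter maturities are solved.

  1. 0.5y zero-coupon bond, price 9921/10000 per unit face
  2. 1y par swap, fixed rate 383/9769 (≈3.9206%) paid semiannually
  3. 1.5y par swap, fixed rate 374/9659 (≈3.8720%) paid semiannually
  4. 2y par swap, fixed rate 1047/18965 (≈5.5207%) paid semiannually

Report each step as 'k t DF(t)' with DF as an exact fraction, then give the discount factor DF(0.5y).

1 1/2 9921/10000
2 1 9617/10000
3 3/2 9439/10000
4 2 8953/10000
DF(0.5y) = 9921/10000 ≈ 0.992100

step 1 [0.5y] zero: DF = P = 9921/10000 ≈ 0.992100
step 2 [1y] swap r/2=383/19538: DF=(1 − 383/19538·(0.992100))/(1+383/19538) = 9617/10000 ≈ 0.961700
step 3 [1.5y] swap r/2=187/9659: DF=(1 − 187/9659·(0.992100+0.961700))/(1+187/9659) = 9439/10000 ≈ 0.943900
step 4 [2y] swap r/2=1047/37930: DF=(1 − 1047/37930·(0.992100+0.961700+0.943900))/(1+1047/37930) = 8953/10000 ≈ 0.895300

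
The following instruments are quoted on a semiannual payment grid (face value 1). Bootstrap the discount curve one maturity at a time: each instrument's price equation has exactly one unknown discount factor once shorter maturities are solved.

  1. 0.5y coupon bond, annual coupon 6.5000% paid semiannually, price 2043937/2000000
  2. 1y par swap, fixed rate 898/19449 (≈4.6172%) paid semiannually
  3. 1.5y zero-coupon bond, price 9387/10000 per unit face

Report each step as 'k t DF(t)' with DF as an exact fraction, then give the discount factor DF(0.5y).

1 1/2 4949/5000
2 1 9551/10000
3 3/2 9387/10000
DF(0.5y) = 4949/5000 ≈ 0.989800

step 1 [0.5y] bond c/2=13/400: DF=(2043937/2000000 − 13/400·(0))/(1+13/400) = 4949/5000 ≈ 0.989800
step 2 [1y] swap r/2=449/19449: DF=(1 − 449/19449·(0.989800))/(1+449/19449) = 9551/10000 ≈ 0.955100
step 3 [1.5y] zero: DF = P = 9387/10000 ≈ 0.938700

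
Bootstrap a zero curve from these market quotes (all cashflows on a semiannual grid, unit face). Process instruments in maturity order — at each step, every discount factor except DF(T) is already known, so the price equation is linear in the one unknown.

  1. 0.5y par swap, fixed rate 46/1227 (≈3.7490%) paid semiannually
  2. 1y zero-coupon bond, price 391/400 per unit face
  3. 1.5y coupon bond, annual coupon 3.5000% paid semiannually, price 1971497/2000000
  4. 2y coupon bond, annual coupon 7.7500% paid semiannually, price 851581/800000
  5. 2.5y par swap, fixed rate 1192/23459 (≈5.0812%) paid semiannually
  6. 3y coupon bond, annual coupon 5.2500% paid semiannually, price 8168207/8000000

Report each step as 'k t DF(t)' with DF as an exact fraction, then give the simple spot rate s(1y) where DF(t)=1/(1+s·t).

1 1/2 1227/1250
2 1 391/400
3 3/2 9351/10000
4 2 573/625
5 5/2 1101/1250
6 3 8749/10000
s(1y) = (1/(391/400) − 1)/(1) = 9/391 ≈ 2.3018%

step 1 [0.5y] swap r/2=23/1227: DF=(1 − 23/1227·(0))/(1+23/1227) = 1227/1250 ≈ 0.981600
step 2 [1y] zero: DF = P = 391/400 ≈ 0.977500
step 3 [1.5y] bond c/2=7/400: DF=(1971497/2000000 − 7/400·(0.981600+0.977500))/(1+7/400) = 9351/10000 ≈ 0.935100
step 4 [2y] bond c/2=31/800: DF=(851581/800000 − 31/800·(0.981600+0.977500+0.935100))/(1+31/800) = 573/625 ≈ 0.916800
step 5 [2.5y] swap r/2=596/23459: DF=(1 − 596/23459·(0.981600+0.977500+0.935100+0.916800))/(1+596/23459) = 1101/1250 ≈ 0.880800
step 6 [3y] bond c/2=21/800: DF=(8168207/8000000 − 21/800·(0.981600+0.977500+0.935100+0.916800+0.880800))/(1+21/800) = 8749/10000 ≈ 0.874900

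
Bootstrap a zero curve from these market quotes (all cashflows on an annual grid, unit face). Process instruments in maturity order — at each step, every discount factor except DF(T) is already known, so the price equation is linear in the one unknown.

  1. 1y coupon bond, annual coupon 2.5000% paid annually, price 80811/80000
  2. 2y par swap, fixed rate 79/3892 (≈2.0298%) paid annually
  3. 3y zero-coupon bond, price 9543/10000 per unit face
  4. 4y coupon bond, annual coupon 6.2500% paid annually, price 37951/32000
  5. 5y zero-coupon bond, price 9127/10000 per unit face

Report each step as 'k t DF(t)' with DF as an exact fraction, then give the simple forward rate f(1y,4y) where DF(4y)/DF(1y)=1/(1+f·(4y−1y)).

step 1 [1y] bond c/1=1/40: DF=(80811/80000 − 1/40·(0))/(1+1/40) = 1971/2000 ≈ 0.985500
step 2 [2y] swap r/1=79/3892: DF=(1 − 79/3892·(0.985500))/(1+79/3892) = 1921/2000 ≈ 0.960500
step 3 [3y] zero: DF = P = 9543/10000 ≈ 0.954300
step 4 [4y] bond c/1=1/16: DF=(37951/32000 − 1/16·(0.985500+0.960500+0.954300))/(1+1/16) = 591/625 ≈ 0.945600
step 5 [5y] zero: DF = P = 9127/10000 ≈ 0.912700

1 1 1971/2000
2 2 1921/2000
3 3 9543/10000
4 4 591/625
5 5 9127/10000
f(1y,4y) = ((1971/2000)/(591/625) − 1)/(3) = 133/9456 ≈ 1.4065%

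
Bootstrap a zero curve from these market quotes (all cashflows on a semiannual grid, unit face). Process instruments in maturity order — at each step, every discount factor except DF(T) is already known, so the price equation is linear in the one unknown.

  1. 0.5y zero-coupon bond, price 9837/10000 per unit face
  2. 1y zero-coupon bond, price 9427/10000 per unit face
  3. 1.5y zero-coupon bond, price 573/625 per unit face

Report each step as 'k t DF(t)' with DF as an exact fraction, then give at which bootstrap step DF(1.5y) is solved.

1 1/2 9837/10000
2 1 9427/10000
3 3/2 573/625
DF(1.5y) is solved at step 3

step 1 [0.5y] zero: DF = P = 9837/10000 ≈ 0.983700
step 2 [1y] zero: DF = P = 9427/10000 ≈ 0.942700
step 3 [1.5y] zero: DF = P = 573/625 ≈ 0.916800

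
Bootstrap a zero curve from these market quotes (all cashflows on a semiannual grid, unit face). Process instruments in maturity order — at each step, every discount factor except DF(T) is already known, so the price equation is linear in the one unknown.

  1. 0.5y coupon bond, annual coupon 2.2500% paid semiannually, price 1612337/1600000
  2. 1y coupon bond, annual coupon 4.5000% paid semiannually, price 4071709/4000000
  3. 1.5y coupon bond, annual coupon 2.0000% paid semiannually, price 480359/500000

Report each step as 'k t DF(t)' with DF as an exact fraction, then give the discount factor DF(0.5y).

step 1 [0.5y] bond c/2=9/800: DF=(1612337/1600000 − 9/800·(0))/(1+9/800) = 1993/2000 ≈ 0.996500
step 2 [1y] bond c/2=9/400: DF=(4071709/4000000 − 9/400·(0.996500))/(1+9/400) = 1217/1250 ≈ 0.973600
step 3 [1.5y] bond c/2=1/100: DF=(480359/500000 − 1/100·(0.996500+0.973600))/(1+1/100) = 9317/10000 ≈ 0.931700

1 1/2 1993/2000
2 1 1217/1250
3 3/2 9317/10000
DF(0.5y) = 1993/2000 ≈ 0.996500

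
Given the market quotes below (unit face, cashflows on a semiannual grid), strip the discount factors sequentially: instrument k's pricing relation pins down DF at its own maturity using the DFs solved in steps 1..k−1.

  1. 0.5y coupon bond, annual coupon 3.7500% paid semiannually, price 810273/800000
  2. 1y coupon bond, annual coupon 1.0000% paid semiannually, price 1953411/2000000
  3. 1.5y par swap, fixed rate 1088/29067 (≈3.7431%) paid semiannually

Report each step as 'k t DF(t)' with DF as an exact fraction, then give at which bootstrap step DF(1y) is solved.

step 1 [0.5y] bond c/2=3/160: DF=(810273/800000 − 3/160·(0))/(1+3/160) = 4971/5000 ≈ 0.994200
step 2 [1y] bond c/2=1/200: DF=(1953411/2000000 − 1/200·(0.994200))/(1+1/200) = 9669/10000 ≈ 0.966900
step 3 [1.5y] swap r/2=544/29067: DF=(1 − 544/29067·(0.994200+0.966900))/(1+544/29067) = 591/625 ≈ 0.945600

1 1/2 4971/5000
2 1 9669/10000
3 3/2 591/625
DF(1y) is solved at step 2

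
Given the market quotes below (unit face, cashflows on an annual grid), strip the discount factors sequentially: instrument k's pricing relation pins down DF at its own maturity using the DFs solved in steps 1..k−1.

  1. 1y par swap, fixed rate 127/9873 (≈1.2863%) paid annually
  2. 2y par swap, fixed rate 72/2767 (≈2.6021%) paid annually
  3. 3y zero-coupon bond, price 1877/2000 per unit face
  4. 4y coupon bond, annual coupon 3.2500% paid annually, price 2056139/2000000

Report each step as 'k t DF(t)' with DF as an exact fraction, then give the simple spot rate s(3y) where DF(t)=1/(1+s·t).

1 1 9873/10000
2 2 1187/1250
3 3 1877/2000
4 4 2263/2500
s(3y) = (1/(1877/2000) − 1)/(3) = 41/1877 ≈ 2.1843%

step 1 [1y] swap r/1=127/9873: DF=(1 − 127/9873·(0))/(1+127/9873) = 9873/10000 ≈ 0.987300
step 2 [2y] swap r/1=72/2767: DF=(1 − 72/2767·(0.987300))/(1+72/2767) = 1187/1250 ≈ 0.949600
step 3 [3y] zero: DF = P = 1877/2000 ≈ 0.938500
step 4 [4y] bond c/1=13/400: DF=(2056139/2000000 − 13/400·(0.987300+0.949600+0.938500))/(1+13/400) = 2263/2500 ≈ 0.905200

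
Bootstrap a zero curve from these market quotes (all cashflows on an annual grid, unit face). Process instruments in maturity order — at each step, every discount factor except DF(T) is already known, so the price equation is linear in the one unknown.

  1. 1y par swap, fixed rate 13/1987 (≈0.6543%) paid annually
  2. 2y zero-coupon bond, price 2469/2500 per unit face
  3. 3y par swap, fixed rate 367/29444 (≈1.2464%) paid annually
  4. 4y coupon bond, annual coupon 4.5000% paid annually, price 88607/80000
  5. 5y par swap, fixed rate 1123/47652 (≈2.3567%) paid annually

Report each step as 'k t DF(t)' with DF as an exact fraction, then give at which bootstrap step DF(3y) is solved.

1 1 1987/2000
2 2 2469/2500
3 3 9633/10000
4 4 9331/10000
5 5 8877/10000
DF(3y) is solved at step 3

step 1 [1y] swap r/1=13/1987: DF=(1 − 13/1987·(0))/(1+13/1987) = 1987/2000 ≈ 0.993500
step 2 [2y] zero: DF = P = 2469/2500 ≈ 0.987600
step 3 [3y] swap r/1=367/29444: DF=(1 − 367/29444·(0.993500+0.987600))/(1+367/29444) = 9633/10000 ≈ 0.963300
step 4 [4y] bond c/1=9/200: DF=(88607/80000 − 9/200·(0.993500+0.987600+0.963300))/(1+9/200) = 9331/10000 ≈ 0.933100
step 5 [5y] swap r/1=1123/47652: DF=(1 − 1123/47652·(0.993500+0.987600+0.963300+0.933100))/(1+1123/47652) = 8877/10000 ≈ 0.887700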